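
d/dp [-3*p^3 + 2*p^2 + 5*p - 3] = -9*p^2 + 4*p + 5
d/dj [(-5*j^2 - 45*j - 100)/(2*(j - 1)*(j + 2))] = 5*(4*j^2 + 22*j + 19)/(j^4 + 2*j^3 - 3*j^2 - 4*j + 4)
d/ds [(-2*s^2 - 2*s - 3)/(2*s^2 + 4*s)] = (-s^2 + 3*s + 3)/(s^2*(s^2 + 4*s + 4))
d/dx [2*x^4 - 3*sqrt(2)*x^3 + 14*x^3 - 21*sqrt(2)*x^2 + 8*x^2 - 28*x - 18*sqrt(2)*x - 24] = 8*x^3 - 9*sqrt(2)*x^2 + 42*x^2 - 42*sqrt(2)*x + 16*x - 28 - 18*sqrt(2)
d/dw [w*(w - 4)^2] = (w - 4)*(3*w - 4)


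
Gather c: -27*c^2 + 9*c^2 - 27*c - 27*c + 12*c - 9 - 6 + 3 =-18*c^2 - 42*c - 12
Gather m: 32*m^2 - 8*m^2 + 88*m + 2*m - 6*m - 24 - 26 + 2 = 24*m^2 + 84*m - 48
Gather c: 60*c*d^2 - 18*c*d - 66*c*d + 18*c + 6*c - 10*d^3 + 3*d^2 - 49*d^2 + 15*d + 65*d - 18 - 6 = c*(60*d^2 - 84*d + 24) - 10*d^3 - 46*d^2 + 80*d - 24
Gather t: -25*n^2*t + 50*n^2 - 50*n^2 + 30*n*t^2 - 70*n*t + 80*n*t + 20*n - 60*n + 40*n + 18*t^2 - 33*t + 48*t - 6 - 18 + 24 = t^2*(30*n + 18) + t*(-25*n^2 + 10*n + 15)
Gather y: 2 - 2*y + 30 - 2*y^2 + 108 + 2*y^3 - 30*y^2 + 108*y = 2*y^3 - 32*y^2 + 106*y + 140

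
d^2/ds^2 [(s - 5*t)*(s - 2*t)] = 2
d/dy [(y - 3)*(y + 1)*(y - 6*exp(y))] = -6*y^2*exp(y) + 3*y^2 - 4*y + 30*exp(y) - 3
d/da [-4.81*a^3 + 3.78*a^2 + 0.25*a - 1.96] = -14.43*a^2 + 7.56*a + 0.25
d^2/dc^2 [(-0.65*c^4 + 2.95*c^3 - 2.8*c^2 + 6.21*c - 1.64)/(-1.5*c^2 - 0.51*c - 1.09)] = (2.925*c^6 + 2.9835*c^5 + 7.39089*c^4 - 18.33573*c^3 - 5.90025*c^2 + 47.41833*c + 9.047966)/(3.375*c^6 + 3.4425*c^5 + 8.52795*c^4 + 5.135751*c^3 + 6.196977*c^2 + 1.817793*c + 1.295029)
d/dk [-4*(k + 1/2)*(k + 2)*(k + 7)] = -12*k^2 - 76*k - 74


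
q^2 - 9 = (q - 3)*(q + 3)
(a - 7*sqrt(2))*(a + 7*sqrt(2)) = a^2 - 98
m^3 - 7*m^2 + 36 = (m - 6)*(m - 3)*(m + 2)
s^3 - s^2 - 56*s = s*(s - 8)*(s + 7)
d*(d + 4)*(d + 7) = d^3 + 11*d^2 + 28*d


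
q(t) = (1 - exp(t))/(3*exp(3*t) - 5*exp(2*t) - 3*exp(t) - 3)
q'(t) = (1 - exp(t))*(-9*exp(3*t) + 10*exp(2*t) + 3*exp(t))/(3*exp(3*t) - 5*exp(2*t) - 3*exp(t) - 3)^2 - exp(t)/(3*exp(3*t) - 5*exp(2*t) - 3*exp(t) - 3) = ((1 - exp(t))*(-9*exp(2*t) + 10*exp(t) + 3) - 3*exp(3*t) + 5*exp(2*t) + 3*exp(t) + 3)*exp(t)/(-3*exp(3*t) + 5*exp(2*t) + 3*exp(t) + 3)^2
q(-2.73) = -0.29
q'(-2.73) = 0.04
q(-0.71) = -0.10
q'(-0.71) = 0.14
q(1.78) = -0.01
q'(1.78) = 0.03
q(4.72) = -0.00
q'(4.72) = 0.00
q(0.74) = 0.30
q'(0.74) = 3.29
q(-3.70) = -0.32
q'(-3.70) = 0.02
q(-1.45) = -0.19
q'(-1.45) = 0.12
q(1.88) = -0.01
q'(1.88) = 0.02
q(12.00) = 0.00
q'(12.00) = 0.00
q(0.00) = 0.00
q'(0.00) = 0.12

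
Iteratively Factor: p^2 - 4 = (p - 2)*(p + 2)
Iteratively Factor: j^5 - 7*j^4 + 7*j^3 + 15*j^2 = (j)*(j^4 - 7*j^3 + 7*j^2 + 15*j) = j*(j + 1)*(j^3 - 8*j^2 + 15*j) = j*(j - 3)*(j + 1)*(j^2 - 5*j) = j^2*(j - 3)*(j + 1)*(j - 5)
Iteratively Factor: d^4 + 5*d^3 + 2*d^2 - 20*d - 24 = (d + 3)*(d^3 + 2*d^2 - 4*d - 8) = (d - 2)*(d + 3)*(d^2 + 4*d + 4) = (d - 2)*(d + 2)*(d + 3)*(d + 2)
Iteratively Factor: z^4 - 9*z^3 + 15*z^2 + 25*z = (z - 5)*(z^3 - 4*z^2 - 5*z) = (z - 5)^2*(z^2 + z) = z*(z - 5)^2*(z + 1)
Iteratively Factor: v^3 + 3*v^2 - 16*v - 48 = (v - 4)*(v^2 + 7*v + 12) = (v - 4)*(v + 4)*(v + 3)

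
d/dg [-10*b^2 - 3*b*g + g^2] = -3*b + 2*g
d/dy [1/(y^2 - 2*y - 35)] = 2*(1 - y)/(-y^2 + 2*y + 35)^2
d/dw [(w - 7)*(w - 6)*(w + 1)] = 3*w^2 - 24*w + 29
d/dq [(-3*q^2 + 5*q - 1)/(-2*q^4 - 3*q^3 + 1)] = (-q^2*(8*q + 9)*(3*q^2 - 5*q + 1) + (6*q - 5)*(2*q^4 + 3*q^3 - 1))/(2*q^4 + 3*q^3 - 1)^2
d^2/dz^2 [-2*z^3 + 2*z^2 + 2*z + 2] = 4 - 12*z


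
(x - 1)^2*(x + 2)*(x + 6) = x^4 + 6*x^3 - 3*x^2 - 16*x + 12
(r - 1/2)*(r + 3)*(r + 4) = r^3 + 13*r^2/2 + 17*r/2 - 6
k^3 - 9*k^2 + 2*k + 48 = (k - 8)*(k - 3)*(k + 2)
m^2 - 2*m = m*(m - 2)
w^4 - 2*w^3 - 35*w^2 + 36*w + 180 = (w - 6)*(w - 3)*(w + 2)*(w + 5)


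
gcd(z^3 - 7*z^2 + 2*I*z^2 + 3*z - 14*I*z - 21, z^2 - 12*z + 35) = z - 7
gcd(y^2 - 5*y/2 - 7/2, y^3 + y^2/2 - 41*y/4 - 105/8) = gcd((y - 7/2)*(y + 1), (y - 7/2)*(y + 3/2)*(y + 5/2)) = y - 7/2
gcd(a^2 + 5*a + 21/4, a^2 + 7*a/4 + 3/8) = a + 3/2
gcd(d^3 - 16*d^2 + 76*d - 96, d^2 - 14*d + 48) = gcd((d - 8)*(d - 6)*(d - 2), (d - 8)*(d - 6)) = d^2 - 14*d + 48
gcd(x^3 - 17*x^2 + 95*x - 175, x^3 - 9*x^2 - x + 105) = x^2 - 12*x + 35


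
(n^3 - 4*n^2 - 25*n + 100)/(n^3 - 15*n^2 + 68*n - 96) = (n^2 - 25)/(n^2 - 11*n + 24)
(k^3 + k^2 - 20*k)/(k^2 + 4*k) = (k^2 + k - 20)/(k + 4)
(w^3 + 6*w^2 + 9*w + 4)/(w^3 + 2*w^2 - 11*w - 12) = (w + 1)/(w - 3)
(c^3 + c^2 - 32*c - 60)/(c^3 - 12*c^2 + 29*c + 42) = (c^2 + 7*c + 10)/(c^2 - 6*c - 7)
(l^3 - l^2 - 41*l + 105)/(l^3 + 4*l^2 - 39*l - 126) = (l^2 - 8*l + 15)/(l^2 - 3*l - 18)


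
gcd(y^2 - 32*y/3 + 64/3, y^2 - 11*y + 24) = y - 8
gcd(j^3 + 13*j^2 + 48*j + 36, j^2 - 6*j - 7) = j + 1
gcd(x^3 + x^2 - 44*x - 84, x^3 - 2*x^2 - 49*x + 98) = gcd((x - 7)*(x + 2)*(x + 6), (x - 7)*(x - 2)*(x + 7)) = x - 7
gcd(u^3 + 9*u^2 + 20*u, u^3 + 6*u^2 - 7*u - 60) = u^2 + 9*u + 20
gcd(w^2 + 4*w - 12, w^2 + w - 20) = 1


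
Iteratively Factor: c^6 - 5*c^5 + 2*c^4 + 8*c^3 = (c)*(c^5 - 5*c^4 + 2*c^3 + 8*c^2) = c*(c - 4)*(c^4 - c^3 - 2*c^2) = c*(c - 4)*(c + 1)*(c^3 - 2*c^2) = c^2*(c - 4)*(c + 1)*(c^2 - 2*c) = c^2*(c - 4)*(c - 2)*(c + 1)*(c)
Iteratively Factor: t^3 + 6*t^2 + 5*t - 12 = (t - 1)*(t^2 + 7*t + 12) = (t - 1)*(t + 3)*(t + 4)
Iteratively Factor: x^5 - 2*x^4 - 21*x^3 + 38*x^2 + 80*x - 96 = (x + 2)*(x^4 - 4*x^3 - 13*x^2 + 64*x - 48) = (x - 4)*(x + 2)*(x^3 - 13*x + 12) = (x - 4)*(x - 1)*(x + 2)*(x^2 + x - 12) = (x - 4)*(x - 3)*(x - 1)*(x + 2)*(x + 4)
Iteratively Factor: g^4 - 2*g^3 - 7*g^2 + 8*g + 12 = (g + 1)*(g^3 - 3*g^2 - 4*g + 12) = (g - 3)*(g + 1)*(g^2 - 4) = (g - 3)*(g - 2)*(g + 1)*(g + 2)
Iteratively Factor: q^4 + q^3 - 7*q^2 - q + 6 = (q - 1)*(q^3 + 2*q^2 - 5*q - 6) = (q - 2)*(q - 1)*(q^2 + 4*q + 3) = (q - 2)*(q - 1)*(q + 3)*(q + 1)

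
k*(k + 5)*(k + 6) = k^3 + 11*k^2 + 30*k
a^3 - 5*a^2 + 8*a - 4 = (a - 2)^2*(a - 1)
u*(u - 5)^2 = u^3 - 10*u^2 + 25*u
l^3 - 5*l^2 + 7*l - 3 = (l - 3)*(l - 1)^2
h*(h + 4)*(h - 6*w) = h^3 - 6*h^2*w + 4*h^2 - 24*h*w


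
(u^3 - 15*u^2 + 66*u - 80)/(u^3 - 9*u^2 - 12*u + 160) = (u - 2)/(u + 4)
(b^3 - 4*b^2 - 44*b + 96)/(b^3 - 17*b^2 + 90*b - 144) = (b^2 + 4*b - 12)/(b^2 - 9*b + 18)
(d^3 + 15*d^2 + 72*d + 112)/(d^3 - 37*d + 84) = (d^2 + 8*d + 16)/(d^2 - 7*d + 12)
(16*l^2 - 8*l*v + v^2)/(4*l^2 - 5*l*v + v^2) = (-4*l + v)/(-l + v)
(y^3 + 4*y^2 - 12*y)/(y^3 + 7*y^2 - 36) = y/(y + 3)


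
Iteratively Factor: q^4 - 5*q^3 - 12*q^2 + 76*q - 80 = (q - 2)*(q^3 - 3*q^2 - 18*q + 40) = (q - 2)^2*(q^2 - q - 20) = (q - 5)*(q - 2)^2*(q + 4)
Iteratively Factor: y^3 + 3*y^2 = (y)*(y^2 + 3*y) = y^2*(y + 3)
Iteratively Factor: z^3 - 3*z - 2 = (z - 2)*(z^2 + 2*z + 1) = (z - 2)*(z + 1)*(z + 1)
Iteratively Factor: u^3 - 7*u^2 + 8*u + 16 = (u + 1)*(u^2 - 8*u + 16) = (u - 4)*(u + 1)*(u - 4)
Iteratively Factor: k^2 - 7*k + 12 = (k - 4)*(k - 3)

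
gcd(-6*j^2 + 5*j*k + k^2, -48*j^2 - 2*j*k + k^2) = 6*j + k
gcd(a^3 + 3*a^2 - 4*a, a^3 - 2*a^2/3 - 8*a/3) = a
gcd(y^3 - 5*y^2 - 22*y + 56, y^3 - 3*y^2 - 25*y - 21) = y - 7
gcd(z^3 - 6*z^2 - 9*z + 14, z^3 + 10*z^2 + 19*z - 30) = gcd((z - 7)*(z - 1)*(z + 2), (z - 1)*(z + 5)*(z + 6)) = z - 1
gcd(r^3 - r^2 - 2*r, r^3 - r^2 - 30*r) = r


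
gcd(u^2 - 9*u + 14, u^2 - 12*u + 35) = u - 7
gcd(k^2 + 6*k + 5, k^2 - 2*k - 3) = k + 1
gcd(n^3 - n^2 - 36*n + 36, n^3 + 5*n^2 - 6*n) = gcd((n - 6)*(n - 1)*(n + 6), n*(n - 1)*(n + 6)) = n^2 + 5*n - 6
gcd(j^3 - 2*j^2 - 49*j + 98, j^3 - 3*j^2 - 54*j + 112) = j^2 + 5*j - 14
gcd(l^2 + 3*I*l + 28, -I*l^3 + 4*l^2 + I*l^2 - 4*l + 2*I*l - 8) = 1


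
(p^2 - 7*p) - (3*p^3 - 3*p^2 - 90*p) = -3*p^3 + 4*p^2 + 83*p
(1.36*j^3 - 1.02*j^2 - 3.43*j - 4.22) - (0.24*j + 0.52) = 1.36*j^3 - 1.02*j^2 - 3.67*j - 4.74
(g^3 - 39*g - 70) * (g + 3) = g^4 + 3*g^3 - 39*g^2 - 187*g - 210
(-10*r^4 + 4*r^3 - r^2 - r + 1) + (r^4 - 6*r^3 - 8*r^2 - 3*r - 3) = -9*r^4 - 2*r^3 - 9*r^2 - 4*r - 2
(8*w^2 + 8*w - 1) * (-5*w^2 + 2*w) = -40*w^4 - 24*w^3 + 21*w^2 - 2*w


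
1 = 1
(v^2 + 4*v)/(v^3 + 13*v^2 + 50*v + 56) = v/(v^2 + 9*v + 14)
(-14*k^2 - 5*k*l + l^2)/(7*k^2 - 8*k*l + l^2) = (-2*k - l)/(k - l)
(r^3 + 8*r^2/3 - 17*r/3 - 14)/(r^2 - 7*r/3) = r + 5 + 6/r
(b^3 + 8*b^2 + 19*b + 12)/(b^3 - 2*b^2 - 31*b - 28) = (b + 3)/(b - 7)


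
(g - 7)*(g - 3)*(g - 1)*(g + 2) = g^4 - 9*g^3 + 9*g^2 + 41*g - 42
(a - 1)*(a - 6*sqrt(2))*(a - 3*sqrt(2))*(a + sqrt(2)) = a^4 - 8*sqrt(2)*a^3 - a^3 + 8*sqrt(2)*a^2 + 18*a^2 - 18*a + 36*sqrt(2)*a - 36*sqrt(2)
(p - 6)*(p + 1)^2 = p^3 - 4*p^2 - 11*p - 6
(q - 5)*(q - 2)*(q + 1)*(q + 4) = q^4 - 2*q^3 - 21*q^2 + 22*q + 40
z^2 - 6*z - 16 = (z - 8)*(z + 2)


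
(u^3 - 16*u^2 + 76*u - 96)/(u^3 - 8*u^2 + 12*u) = (u - 8)/u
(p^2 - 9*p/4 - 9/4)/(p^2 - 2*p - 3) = (p + 3/4)/(p + 1)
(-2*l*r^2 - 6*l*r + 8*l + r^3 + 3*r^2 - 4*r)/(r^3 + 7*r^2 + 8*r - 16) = (-2*l + r)/(r + 4)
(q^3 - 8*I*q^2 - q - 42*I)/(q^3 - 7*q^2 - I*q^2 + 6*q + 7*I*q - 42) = (q - 7*I)/(q - 7)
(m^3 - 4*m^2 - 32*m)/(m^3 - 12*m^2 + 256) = m/(m - 8)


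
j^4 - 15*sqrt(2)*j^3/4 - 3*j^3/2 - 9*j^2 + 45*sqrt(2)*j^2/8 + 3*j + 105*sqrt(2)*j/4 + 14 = (j - 7/2)*(j - 4*sqrt(2))*(sqrt(2)*j/2 + sqrt(2))*(sqrt(2)*j + 1/2)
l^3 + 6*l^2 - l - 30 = (l - 2)*(l + 3)*(l + 5)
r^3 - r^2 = r^2*(r - 1)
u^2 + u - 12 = (u - 3)*(u + 4)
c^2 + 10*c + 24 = (c + 4)*(c + 6)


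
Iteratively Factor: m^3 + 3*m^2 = (m)*(m^2 + 3*m) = m^2*(m + 3)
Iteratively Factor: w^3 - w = (w)*(w^2 - 1) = w*(w - 1)*(w + 1)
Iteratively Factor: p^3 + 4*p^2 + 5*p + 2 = (p + 1)*(p^2 + 3*p + 2) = (p + 1)*(p + 2)*(p + 1)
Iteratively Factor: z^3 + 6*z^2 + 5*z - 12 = (z - 1)*(z^2 + 7*z + 12) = (z - 1)*(z + 4)*(z + 3)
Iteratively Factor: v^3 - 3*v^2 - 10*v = (v + 2)*(v^2 - 5*v) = (v - 5)*(v + 2)*(v)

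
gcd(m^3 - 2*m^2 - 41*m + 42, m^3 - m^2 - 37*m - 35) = m - 7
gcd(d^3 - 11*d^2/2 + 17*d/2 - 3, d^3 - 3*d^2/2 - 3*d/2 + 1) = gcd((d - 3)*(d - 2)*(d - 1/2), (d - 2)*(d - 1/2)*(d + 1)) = d^2 - 5*d/2 + 1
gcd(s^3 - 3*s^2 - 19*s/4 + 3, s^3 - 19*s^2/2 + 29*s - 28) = s - 4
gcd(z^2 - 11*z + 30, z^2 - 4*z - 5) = z - 5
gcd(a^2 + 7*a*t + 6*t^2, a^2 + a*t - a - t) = a + t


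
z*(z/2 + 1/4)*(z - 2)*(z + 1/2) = z^4/2 - z^3/2 - 7*z^2/8 - z/4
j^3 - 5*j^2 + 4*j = j*(j - 4)*(j - 1)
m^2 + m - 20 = (m - 4)*(m + 5)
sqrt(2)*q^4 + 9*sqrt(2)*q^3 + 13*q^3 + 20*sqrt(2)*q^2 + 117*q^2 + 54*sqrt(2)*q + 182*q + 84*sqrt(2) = (q + 2)*(q + 7)*(q + 6*sqrt(2))*(sqrt(2)*q + 1)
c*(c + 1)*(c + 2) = c^3 + 3*c^2 + 2*c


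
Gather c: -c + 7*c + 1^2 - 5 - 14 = 6*c - 18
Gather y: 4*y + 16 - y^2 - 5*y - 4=-y^2 - y + 12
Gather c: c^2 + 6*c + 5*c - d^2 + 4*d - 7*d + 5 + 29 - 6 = c^2 + 11*c - d^2 - 3*d + 28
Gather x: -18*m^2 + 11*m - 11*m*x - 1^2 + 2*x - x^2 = -18*m^2 + 11*m - x^2 + x*(2 - 11*m) - 1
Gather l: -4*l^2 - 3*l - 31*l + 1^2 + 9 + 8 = -4*l^2 - 34*l + 18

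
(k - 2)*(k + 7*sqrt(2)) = k^2 - 2*k + 7*sqrt(2)*k - 14*sqrt(2)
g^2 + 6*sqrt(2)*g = g*(g + 6*sqrt(2))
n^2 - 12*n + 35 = (n - 7)*(n - 5)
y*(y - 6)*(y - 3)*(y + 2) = y^4 - 7*y^3 + 36*y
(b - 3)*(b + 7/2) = b^2 + b/2 - 21/2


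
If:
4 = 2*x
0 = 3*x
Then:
No Solution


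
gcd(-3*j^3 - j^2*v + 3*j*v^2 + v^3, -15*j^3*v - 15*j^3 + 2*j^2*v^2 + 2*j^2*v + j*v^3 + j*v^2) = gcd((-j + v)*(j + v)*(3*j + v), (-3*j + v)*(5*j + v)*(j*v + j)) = 1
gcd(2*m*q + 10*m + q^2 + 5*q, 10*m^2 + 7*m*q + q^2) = 2*m + q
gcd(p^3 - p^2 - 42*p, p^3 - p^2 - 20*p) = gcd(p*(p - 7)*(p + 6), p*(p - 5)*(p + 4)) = p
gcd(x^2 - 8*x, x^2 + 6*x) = x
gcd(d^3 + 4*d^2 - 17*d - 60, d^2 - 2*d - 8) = d - 4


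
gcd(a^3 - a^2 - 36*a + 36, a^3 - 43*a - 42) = a + 6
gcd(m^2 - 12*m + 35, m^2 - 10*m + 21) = m - 7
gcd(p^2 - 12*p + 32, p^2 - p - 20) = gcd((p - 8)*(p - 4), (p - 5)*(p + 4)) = 1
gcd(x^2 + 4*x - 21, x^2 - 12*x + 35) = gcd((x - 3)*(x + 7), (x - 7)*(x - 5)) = 1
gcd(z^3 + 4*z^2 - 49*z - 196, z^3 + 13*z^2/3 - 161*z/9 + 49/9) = z + 7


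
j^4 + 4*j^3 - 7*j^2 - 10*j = j*(j - 2)*(j + 1)*(j + 5)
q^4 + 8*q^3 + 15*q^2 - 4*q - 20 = (q - 1)*(q + 2)^2*(q + 5)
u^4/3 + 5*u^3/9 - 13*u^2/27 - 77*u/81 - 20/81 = (u/3 + 1/3)*(u - 4/3)*(u + 1/3)*(u + 5/3)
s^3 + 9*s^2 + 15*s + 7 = (s + 1)^2*(s + 7)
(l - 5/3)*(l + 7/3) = l^2 + 2*l/3 - 35/9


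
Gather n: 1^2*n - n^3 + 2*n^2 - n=-n^3 + 2*n^2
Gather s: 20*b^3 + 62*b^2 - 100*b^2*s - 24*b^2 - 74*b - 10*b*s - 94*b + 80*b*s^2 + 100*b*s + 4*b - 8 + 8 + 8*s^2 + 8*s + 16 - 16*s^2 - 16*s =20*b^3 + 38*b^2 - 164*b + s^2*(80*b - 8) + s*(-100*b^2 + 90*b - 8) + 16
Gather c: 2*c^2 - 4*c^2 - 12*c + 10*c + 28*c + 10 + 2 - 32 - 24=-2*c^2 + 26*c - 44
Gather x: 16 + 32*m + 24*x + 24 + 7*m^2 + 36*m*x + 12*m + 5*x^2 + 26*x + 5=7*m^2 + 44*m + 5*x^2 + x*(36*m + 50) + 45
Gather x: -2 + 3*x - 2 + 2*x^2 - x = 2*x^2 + 2*x - 4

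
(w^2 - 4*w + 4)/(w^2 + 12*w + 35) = (w^2 - 4*w + 4)/(w^2 + 12*w + 35)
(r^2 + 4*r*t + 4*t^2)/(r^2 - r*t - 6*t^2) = (r + 2*t)/(r - 3*t)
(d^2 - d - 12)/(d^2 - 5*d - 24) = (d - 4)/(d - 8)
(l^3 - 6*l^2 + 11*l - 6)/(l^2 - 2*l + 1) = (l^2 - 5*l + 6)/(l - 1)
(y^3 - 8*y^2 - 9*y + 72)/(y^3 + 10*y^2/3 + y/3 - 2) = 3*(y^2 - 11*y + 24)/(3*y^2 + y - 2)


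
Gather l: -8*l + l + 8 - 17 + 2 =-7*l - 7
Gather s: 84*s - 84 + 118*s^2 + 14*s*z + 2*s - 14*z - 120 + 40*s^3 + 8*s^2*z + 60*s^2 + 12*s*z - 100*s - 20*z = 40*s^3 + s^2*(8*z + 178) + s*(26*z - 14) - 34*z - 204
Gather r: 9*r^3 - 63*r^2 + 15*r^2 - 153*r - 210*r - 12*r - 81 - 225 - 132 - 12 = 9*r^3 - 48*r^2 - 375*r - 450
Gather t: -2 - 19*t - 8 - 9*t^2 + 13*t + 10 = -9*t^2 - 6*t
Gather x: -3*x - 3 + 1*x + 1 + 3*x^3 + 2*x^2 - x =3*x^3 + 2*x^2 - 3*x - 2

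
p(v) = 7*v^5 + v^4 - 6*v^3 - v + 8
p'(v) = 35*v^4 + 4*v^3 - 18*v^2 - 1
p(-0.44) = 8.87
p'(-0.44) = -3.51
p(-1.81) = -79.86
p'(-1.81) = 291.96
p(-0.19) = 8.23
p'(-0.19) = -1.63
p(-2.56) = -615.49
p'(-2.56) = 1317.16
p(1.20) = 15.92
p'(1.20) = 52.57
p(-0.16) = 8.18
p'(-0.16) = -1.45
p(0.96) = 8.29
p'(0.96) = 15.68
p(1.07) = 10.71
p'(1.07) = 29.17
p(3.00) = 1625.00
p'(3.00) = 2780.00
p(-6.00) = -51826.00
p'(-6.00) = 43847.00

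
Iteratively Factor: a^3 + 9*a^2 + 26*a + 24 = (a + 4)*(a^2 + 5*a + 6) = (a + 3)*(a + 4)*(a + 2)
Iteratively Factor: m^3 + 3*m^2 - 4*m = (m + 4)*(m^2 - m) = (m - 1)*(m + 4)*(m)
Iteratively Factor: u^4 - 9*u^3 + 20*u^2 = (u)*(u^3 - 9*u^2 + 20*u) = u^2*(u^2 - 9*u + 20) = u^2*(u - 4)*(u - 5)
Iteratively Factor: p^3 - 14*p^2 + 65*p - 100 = (p - 5)*(p^2 - 9*p + 20) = (p - 5)*(p - 4)*(p - 5)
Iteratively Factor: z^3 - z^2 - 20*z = (z - 5)*(z^2 + 4*z) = (z - 5)*(z + 4)*(z)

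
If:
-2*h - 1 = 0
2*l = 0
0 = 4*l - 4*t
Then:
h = -1/2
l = 0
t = 0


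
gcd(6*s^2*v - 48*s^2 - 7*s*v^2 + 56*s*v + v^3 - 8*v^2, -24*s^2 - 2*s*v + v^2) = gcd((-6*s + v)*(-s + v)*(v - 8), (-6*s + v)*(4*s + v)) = 6*s - v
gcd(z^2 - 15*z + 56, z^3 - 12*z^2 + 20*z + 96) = z - 8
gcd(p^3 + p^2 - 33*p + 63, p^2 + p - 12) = p - 3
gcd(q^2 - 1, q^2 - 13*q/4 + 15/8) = 1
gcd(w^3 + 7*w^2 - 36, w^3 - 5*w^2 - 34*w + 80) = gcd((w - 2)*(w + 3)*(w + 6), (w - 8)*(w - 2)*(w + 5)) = w - 2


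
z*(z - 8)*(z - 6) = z^3 - 14*z^2 + 48*z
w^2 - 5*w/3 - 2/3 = (w - 2)*(w + 1/3)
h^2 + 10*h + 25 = (h + 5)^2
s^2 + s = s*(s + 1)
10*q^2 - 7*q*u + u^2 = (-5*q + u)*(-2*q + u)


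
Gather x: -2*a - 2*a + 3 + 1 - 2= 2 - 4*a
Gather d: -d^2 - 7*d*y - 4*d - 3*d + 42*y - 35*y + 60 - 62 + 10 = -d^2 + d*(-7*y - 7) + 7*y + 8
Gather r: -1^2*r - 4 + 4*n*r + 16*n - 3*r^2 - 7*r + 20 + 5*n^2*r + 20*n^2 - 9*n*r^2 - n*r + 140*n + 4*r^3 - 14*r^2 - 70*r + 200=20*n^2 + 156*n + 4*r^3 + r^2*(-9*n - 17) + r*(5*n^2 + 3*n - 78) + 216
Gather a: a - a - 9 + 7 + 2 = 0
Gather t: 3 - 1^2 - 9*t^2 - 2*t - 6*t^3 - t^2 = -6*t^3 - 10*t^2 - 2*t + 2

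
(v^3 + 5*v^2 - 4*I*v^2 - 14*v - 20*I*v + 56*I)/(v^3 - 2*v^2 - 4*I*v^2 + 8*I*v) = (v + 7)/v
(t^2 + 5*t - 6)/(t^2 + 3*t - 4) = (t + 6)/(t + 4)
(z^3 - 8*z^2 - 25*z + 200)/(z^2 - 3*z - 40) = z - 5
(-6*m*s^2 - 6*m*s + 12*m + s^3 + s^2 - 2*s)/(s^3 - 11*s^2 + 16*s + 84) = (-6*m*s + 6*m + s^2 - s)/(s^2 - 13*s + 42)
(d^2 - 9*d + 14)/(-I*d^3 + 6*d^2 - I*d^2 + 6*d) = (-d^2 + 9*d - 14)/(d*(I*d^2 - 6*d + I*d - 6))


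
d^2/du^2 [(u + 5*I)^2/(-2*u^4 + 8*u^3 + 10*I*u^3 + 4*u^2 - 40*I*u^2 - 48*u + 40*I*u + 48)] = (-3*u^6 - 45*I*u^5 + u^4*(-131 + 120*I) + u^3*(-80 - 1005*I) + u^2*(-3972 + 3360*I) + u*(7856 + 3420*I) - 544 - 4440*I)/(u^10 + u^9*(-8 - 15*I) + u^8*(-69 + 120*I) + u^7*(712 - 55*I) + u^6*(-1658 - 1960*I) + u^5*(-1488 + 6540*I) + u^4*(11688 - 5440*I) + u^3*(-16128 - 8080*I) + u^2*(3744 + 17280*I) + u*(6912 - 8640*I) - 3456)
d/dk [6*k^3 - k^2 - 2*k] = 18*k^2 - 2*k - 2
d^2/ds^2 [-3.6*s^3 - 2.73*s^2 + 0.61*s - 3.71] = -21.6*s - 5.46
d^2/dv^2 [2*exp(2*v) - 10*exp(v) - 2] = (8*exp(v) - 10)*exp(v)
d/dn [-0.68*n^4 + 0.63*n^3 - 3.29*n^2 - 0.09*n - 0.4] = -2.72*n^3 + 1.89*n^2 - 6.58*n - 0.09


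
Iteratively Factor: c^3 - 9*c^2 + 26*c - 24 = (c - 3)*(c^2 - 6*c + 8) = (c - 4)*(c - 3)*(c - 2)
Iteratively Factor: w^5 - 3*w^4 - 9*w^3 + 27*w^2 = (w - 3)*(w^4 - 9*w^2) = (w - 3)*(w + 3)*(w^3 - 3*w^2) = (w - 3)^2*(w + 3)*(w^2) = w*(w - 3)^2*(w + 3)*(w)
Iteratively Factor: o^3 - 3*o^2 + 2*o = (o)*(o^2 - 3*o + 2) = o*(o - 2)*(o - 1)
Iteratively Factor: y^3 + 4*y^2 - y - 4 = (y + 1)*(y^2 + 3*y - 4) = (y + 1)*(y + 4)*(y - 1)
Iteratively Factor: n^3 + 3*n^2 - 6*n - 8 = (n + 4)*(n^2 - n - 2) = (n - 2)*(n + 4)*(n + 1)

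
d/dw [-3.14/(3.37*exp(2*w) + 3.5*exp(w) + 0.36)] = (21.1636*exp(w) + 10.99)*exp(w)/(3.37*exp(2*w) + 3.5*exp(w) + 0.36)^2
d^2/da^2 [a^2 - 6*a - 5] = 2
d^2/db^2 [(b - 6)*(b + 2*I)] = 2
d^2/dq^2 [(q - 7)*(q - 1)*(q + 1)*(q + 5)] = 12*q^2 - 12*q - 72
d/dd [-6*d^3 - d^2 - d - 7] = -18*d^2 - 2*d - 1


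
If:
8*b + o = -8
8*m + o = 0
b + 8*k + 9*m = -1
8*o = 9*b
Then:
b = -64/73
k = -45/292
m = 9/73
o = -72/73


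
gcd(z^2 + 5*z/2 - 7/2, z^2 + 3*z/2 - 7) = z + 7/2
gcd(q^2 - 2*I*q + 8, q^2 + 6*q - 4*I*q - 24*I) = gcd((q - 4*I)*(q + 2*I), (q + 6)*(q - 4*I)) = q - 4*I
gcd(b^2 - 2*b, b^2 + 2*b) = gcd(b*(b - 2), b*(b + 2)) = b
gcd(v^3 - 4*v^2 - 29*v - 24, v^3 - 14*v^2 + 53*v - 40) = v - 8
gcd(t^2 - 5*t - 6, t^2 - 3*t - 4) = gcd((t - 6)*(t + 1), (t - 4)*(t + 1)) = t + 1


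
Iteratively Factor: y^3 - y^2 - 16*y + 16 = (y - 4)*(y^2 + 3*y - 4) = (y - 4)*(y - 1)*(y + 4)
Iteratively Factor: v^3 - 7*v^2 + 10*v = (v - 5)*(v^2 - 2*v) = v*(v - 5)*(v - 2)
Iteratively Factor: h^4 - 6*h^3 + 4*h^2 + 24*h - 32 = (h - 4)*(h^3 - 2*h^2 - 4*h + 8) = (h - 4)*(h - 2)*(h^2 - 4) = (h - 4)*(h - 2)^2*(h + 2)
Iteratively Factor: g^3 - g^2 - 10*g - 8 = (g - 4)*(g^2 + 3*g + 2) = (g - 4)*(g + 1)*(g + 2)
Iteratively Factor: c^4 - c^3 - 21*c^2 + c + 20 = (c - 1)*(c^3 - 21*c - 20) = (c - 5)*(c - 1)*(c^2 + 5*c + 4) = (c - 5)*(c - 1)*(c + 4)*(c + 1)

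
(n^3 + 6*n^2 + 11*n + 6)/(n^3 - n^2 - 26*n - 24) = (n^2 + 5*n + 6)/(n^2 - 2*n - 24)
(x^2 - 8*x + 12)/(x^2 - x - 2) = (x - 6)/(x + 1)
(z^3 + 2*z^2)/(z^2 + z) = z*(z + 2)/(z + 1)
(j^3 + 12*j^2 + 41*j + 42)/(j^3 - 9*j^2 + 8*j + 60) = (j^2 + 10*j + 21)/(j^2 - 11*j + 30)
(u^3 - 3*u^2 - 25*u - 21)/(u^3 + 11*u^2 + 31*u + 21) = (u - 7)/(u + 7)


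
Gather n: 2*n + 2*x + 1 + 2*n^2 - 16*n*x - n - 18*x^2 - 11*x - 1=2*n^2 + n*(1 - 16*x) - 18*x^2 - 9*x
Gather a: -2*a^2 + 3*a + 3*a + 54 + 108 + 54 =-2*a^2 + 6*a + 216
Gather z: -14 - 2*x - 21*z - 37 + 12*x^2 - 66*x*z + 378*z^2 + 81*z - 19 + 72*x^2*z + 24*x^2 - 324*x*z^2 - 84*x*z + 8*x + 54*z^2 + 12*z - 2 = 36*x^2 + 6*x + z^2*(432 - 324*x) + z*(72*x^2 - 150*x + 72) - 72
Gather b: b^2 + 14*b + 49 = b^2 + 14*b + 49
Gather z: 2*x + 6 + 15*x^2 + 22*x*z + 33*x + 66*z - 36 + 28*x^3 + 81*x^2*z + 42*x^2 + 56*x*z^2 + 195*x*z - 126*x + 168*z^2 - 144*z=28*x^3 + 57*x^2 - 91*x + z^2*(56*x + 168) + z*(81*x^2 + 217*x - 78) - 30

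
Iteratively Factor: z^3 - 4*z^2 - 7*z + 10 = (z - 1)*(z^2 - 3*z - 10) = (z - 5)*(z - 1)*(z + 2)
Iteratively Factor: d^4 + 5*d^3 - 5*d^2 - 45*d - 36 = (d + 4)*(d^3 + d^2 - 9*d - 9) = (d + 1)*(d + 4)*(d^2 - 9) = (d + 1)*(d + 3)*(d + 4)*(d - 3)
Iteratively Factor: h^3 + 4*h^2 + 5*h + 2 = (h + 1)*(h^2 + 3*h + 2) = (h + 1)*(h + 2)*(h + 1)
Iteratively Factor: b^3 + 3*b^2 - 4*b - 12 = (b - 2)*(b^2 + 5*b + 6) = (b - 2)*(b + 2)*(b + 3)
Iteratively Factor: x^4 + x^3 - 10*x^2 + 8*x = (x - 1)*(x^3 + 2*x^2 - 8*x) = (x - 2)*(x - 1)*(x^2 + 4*x) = (x - 2)*(x - 1)*(x + 4)*(x)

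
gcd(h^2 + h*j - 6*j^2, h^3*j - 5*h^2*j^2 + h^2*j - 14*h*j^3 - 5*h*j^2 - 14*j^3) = 1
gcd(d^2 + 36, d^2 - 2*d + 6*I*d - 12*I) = d + 6*I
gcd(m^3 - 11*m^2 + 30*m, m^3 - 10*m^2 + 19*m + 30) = m^2 - 11*m + 30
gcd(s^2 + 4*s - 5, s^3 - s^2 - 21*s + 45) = s + 5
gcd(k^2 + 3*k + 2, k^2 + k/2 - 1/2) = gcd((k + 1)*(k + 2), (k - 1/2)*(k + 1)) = k + 1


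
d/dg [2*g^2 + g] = 4*g + 1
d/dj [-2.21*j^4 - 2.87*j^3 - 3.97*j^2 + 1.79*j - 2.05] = -8.84*j^3 - 8.61*j^2 - 7.94*j + 1.79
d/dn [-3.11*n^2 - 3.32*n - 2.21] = -6.22*n - 3.32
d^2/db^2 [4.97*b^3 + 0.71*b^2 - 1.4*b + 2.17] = 29.82*b + 1.42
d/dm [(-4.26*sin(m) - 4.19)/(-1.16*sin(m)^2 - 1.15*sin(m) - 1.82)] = (-4.9416*sin(m)^2 - 9.7208*sin(m) + 2.9347)*cos(m)/(1.3456*sin(m)^4 + 2.668*sin(m)^3 + 5.5449*sin(m)^2 + 4.186*sin(m) + 3.3124)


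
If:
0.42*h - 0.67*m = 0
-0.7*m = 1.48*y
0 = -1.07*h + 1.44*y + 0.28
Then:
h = 0.19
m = 0.12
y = -0.06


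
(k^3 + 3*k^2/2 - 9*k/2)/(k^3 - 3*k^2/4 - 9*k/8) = 4*(k + 3)/(4*k + 3)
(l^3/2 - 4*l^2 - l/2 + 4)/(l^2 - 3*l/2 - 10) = (-l^3 + 8*l^2 + l - 8)/(-2*l^2 + 3*l + 20)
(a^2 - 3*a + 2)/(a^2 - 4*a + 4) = (a - 1)/(a - 2)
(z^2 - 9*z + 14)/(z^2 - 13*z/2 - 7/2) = 2*(z - 2)/(2*z + 1)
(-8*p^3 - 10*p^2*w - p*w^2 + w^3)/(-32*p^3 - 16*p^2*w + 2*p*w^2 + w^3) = (p + w)/(4*p + w)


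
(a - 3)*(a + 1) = a^2 - 2*a - 3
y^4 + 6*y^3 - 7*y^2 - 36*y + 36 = (y - 2)*(y - 1)*(y + 3)*(y + 6)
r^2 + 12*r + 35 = (r + 5)*(r + 7)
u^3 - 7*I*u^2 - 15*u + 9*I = (u - 3*I)^2*(u - I)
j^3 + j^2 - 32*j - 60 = (j - 6)*(j + 2)*(j + 5)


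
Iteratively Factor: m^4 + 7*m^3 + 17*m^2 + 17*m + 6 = (m + 2)*(m^3 + 5*m^2 + 7*m + 3) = (m + 1)*(m + 2)*(m^2 + 4*m + 3) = (m + 1)^2*(m + 2)*(m + 3)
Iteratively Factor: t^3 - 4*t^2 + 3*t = (t)*(t^2 - 4*t + 3) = t*(t - 1)*(t - 3)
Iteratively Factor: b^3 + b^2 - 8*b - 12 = (b + 2)*(b^2 - b - 6) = (b + 2)^2*(b - 3)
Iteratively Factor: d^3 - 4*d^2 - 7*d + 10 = (d - 1)*(d^2 - 3*d - 10) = (d - 5)*(d - 1)*(d + 2)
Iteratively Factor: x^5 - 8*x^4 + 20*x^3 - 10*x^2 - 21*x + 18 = (x - 3)*(x^4 - 5*x^3 + 5*x^2 + 5*x - 6) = (x - 3)*(x - 1)*(x^3 - 4*x^2 + x + 6) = (x - 3)*(x - 1)*(x + 1)*(x^2 - 5*x + 6) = (x - 3)*(x - 2)*(x - 1)*(x + 1)*(x - 3)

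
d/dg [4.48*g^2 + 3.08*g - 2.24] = 8.96*g + 3.08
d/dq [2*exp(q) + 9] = 2*exp(q)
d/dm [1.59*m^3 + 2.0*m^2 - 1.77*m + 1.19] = 4.77*m^2 + 4.0*m - 1.77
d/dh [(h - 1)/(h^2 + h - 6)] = (h^2 + h - (h - 1)*(2*h + 1) - 6)/(h^2 + h - 6)^2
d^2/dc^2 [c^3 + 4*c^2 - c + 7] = 6*c + 8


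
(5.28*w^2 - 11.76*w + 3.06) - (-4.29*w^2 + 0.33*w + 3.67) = 9.57*w^2 - 12.09*w - 0.61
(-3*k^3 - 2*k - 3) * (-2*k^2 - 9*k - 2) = 6*k^5 + 27*k^4 + 10*k^3 + 24*k^2 + 31*k + 6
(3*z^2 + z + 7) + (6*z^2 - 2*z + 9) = 9*z^2 - z + 16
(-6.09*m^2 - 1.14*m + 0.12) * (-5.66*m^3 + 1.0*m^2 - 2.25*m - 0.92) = 34.4694*m^5 + 0.3624*m^4 + 11.8833*m^3 + 8.2878*m^2 + 0.7788*m - 0.1104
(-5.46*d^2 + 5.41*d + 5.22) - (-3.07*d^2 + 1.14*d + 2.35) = -2.39*d^2 + 4.27*d + 2.87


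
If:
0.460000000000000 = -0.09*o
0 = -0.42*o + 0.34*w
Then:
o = -5.11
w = -6.31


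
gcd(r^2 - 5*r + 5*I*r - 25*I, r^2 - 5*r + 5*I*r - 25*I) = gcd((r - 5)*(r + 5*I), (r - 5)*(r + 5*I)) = r^2 + r*(-5 + 5*I) - 25*I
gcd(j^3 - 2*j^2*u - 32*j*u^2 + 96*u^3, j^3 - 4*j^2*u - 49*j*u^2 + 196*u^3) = -j + 4*u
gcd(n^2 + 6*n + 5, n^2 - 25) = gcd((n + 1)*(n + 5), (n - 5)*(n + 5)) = n + 5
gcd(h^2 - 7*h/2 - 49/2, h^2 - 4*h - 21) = h - 7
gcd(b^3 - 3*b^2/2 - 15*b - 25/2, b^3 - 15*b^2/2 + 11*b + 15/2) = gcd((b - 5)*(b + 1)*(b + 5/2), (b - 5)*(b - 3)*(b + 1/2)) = b - 5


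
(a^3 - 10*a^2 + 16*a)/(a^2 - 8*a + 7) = a*(a^2 - 10*a + 16)/(a^2 - 8*a + 7)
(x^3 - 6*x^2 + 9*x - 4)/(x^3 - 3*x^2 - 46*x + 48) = (x^2 - 5*x + 4)/(x^2 - 2*x - 48)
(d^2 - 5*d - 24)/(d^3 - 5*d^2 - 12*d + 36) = (d - 8)/(d^2 - 8*d + 12)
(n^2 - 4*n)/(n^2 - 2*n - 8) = n/(n + 2)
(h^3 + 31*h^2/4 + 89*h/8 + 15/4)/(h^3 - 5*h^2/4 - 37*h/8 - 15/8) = (h + 6)/(h - 3)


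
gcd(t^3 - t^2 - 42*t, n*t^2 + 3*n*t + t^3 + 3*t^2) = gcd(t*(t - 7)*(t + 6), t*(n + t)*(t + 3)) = t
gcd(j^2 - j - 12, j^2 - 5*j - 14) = 1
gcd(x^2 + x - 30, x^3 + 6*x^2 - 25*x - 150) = x^2 + x - 30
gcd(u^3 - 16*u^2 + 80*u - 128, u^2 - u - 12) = u - 4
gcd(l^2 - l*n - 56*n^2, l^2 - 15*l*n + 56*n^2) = l - 8*n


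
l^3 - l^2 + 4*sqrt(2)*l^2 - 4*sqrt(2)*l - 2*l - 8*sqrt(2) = (l - 2)*(l + 1)*(l + 4*sqrt(2))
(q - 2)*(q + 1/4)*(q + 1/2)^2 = q^4 - 3*q^3/4 - 2*q^2 - 15*q/16 - 1/8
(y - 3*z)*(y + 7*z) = y^2 + 4*y*z - 21*z^2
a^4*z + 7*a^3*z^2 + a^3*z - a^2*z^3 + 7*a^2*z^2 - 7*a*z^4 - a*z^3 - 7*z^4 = (a - z)*(a + z)*(a + 7*z)*(a*z + z)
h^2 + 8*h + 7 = (h + 1)*(h + 7)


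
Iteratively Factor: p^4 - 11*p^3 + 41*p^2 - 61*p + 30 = (p - 5)*(p^3 - 6*p^2 + 11*p - 6) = (p - 5)*(p - 3)*(p^2 - 3*p + 2) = (p - 5)*(p - 3)*(p - 2)*(p - 1)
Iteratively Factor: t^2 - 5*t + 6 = (t - 2)*(t - 3)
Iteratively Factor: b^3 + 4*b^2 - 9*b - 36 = (b + 3)*(b^2 + b - 12) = (b - 3)*(b + 3)*(b + 4)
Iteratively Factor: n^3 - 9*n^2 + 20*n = (n)*(n^2 - 9*n + 20) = n*(n - 5)*(n - 4)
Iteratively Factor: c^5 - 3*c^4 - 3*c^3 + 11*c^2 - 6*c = (c - 1)*(c^4 - 2*c^3 - 5*c^2 + 6*c) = (c - 1)*(c + 2)*(c^3 - 4*c^2 + 3*c) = c*(c - 1)*(c + 2)*(c^2 - 4*c + 3) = c*(c - 3)*(c - 1)*(c + 2)*(c - 1)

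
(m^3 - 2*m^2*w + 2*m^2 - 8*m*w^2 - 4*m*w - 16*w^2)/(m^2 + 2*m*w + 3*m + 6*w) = (m^2 - 4*m*w + 2*m - 8*w)/(m + 3)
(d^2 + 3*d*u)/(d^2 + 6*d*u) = (d + 3*u)/(d + 6*u)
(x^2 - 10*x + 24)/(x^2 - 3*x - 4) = (x - 6)/(x + 1)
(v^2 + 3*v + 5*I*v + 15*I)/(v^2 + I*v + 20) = (v + 3)/(v - 4*I)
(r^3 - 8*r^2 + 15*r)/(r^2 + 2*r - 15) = r*(r - 5)/(r + 5)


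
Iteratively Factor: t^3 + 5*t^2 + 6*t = (t + 3)*(t^2 + 2*t) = t*(t + 3)*(t + 2)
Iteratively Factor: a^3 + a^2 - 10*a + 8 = (a - 2)*(a^2 + 3*a - 4) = (a - 2)*(a + 4)*(a - 1)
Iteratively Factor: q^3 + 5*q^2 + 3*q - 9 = (q + 3)*(q^2 + 2*q - 3) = (q + 3)^2*(q - 1)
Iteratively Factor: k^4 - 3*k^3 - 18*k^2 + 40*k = (k - 2)*(k^3 - k^2 - 20*k) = (k - 5)*(k - 2)*(k^2 + 4*k) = k*(k - 5)*(k - 2)*(k + 4)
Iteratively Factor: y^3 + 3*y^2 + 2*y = (y + 1)*(y^2 + 2*y) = (y + 1)*(y + 2)*(y)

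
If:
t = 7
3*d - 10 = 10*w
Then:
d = 10*w/3 + 10/3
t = 7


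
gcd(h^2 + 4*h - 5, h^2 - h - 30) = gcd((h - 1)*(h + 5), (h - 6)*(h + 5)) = h + 5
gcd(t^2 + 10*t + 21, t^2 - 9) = t + 3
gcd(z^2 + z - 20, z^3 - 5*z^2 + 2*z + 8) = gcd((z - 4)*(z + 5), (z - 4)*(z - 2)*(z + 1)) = z - 4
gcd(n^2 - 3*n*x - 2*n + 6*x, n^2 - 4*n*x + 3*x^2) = -n + 3*x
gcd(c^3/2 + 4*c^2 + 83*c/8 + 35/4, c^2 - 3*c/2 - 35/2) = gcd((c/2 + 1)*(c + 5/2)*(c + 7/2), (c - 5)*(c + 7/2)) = c + 7/2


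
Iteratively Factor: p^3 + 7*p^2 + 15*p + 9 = (p + 3)*(p^2 + 4*p + 3) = (p + 1)*(p + 3)*(p + 3)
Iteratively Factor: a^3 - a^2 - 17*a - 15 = (a + 1)*(a^2 - 2*a - 15) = (a + 1)*(a + 3)*(a - 5)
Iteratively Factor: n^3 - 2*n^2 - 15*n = (n - 5)*(n^2 + 3*n) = n*(n - 5)*(n + 3)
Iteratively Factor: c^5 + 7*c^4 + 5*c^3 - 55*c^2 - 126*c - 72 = (c + 4)*(c^4 + 3*c^3 - 7*c^2 - 27*c - 18) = (c + 2)*(c + 4)*(c^3 + c^2 - 9*c - 9) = (c + 2)*(c + 3)*(c + 4)*(c^2 - 2*c - 3) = (c - 3)*(c + 2)*(c + 3)*(c + 4)*(c + 1)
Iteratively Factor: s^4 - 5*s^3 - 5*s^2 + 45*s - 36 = (s - 4)*(s^3 - s^2 - 9*s + 9) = (s - 4)*(s - 3)*(s^2 + 2*s - 3) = (s - 4)*(s - 3)*(s - 1)*(s + 3)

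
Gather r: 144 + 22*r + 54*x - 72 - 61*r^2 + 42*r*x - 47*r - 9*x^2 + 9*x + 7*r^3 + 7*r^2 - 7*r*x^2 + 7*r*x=7*r^3 - 54*r^2 + r*(-7*x^2 + 49*x - 25) - 9*x^2 + 63*x + 72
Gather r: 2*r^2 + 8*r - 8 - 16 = 2*r^2 + 8*r - 24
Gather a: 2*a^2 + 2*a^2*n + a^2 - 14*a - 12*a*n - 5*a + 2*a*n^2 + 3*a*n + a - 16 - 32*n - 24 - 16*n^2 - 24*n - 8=a^2*(2*n + 3) + a*(2*n^2 - 9*n - 18) - 16*n^2 - 56*n - 48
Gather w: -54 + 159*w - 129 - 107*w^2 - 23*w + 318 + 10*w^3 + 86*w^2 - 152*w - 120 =10*w^3 - 21*w^2 - 16*w + 15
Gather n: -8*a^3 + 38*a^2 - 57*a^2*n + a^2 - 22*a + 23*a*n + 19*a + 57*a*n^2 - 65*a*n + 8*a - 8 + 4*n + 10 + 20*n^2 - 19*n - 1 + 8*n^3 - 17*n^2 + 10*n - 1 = -8*a^3 + 39*a^2 + 5*a + 8*n^3 + n^2*(57*a + 3) + n*(-57*a^2 - 42*a - 5)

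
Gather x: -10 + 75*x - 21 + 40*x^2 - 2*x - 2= 40*x^2 + 73*x - 33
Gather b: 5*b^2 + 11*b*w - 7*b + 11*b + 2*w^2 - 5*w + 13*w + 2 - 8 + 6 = 5*b^2 + b*(11*w + 4) + 2*w^2 + 8*w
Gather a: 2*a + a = 3*a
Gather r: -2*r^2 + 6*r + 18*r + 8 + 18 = -2*r^2 + 24*r + 26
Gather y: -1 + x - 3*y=x - 3*y - 1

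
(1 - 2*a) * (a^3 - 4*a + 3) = -2*a^4 + a^3 + 8*a^2 - 10*a + 3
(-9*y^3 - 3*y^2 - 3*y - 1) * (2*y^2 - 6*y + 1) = -18*y^5 + 48*y^4 + 3*y^3 + 13*y^2 + 3*y - 1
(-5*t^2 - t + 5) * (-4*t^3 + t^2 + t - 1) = 20*t^5 - t^4 - 26*t^3 + 9*t^2 + 6*t - 5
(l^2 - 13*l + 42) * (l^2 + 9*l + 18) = l^4 - 4*l^3 - 57*l^2 + 144*l + 756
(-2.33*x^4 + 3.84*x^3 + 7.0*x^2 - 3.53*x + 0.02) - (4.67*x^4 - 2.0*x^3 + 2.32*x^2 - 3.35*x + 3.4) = -7.0*x^4 + 5.84*x^3 + 4.68*x^2 - 0.18*x - 3.38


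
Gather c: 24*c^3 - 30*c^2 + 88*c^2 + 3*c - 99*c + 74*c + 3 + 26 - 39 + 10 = 24*c^3 + 58*c^2 - 22*c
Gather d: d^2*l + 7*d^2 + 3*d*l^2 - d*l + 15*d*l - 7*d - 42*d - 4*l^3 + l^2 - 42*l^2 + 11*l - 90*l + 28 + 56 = d^2*(l + 7) + d*(3*l^2 + 14*l - 49) - 4*l^3 - 41*l^2 - 79*l + 84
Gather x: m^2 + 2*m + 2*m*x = m^2 + 2*m*x + 2*m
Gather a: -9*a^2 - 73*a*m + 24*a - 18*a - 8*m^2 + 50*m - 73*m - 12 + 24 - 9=-9*a^2 + a*(6 - 73*m) - 8*m^2 - 23*m + 3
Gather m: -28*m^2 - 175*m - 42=-28*m^2 - 175*m - 42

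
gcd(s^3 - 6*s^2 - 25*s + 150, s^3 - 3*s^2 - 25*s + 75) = s^2 - 25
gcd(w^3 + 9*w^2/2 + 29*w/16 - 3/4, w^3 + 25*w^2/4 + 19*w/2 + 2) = w + 4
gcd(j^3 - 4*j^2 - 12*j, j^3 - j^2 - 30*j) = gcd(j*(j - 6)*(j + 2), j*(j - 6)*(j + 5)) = j^2 - 6*j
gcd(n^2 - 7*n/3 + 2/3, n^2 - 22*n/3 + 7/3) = n - 1/3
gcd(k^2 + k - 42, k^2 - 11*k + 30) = k - 6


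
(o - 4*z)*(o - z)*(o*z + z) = o^3*z - 5*o^2*z^2 + o^2*z + 4*o*z^3 - 5*o*z^2 + 4*z^3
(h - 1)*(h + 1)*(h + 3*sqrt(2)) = h^3 + 3*sqrt(2)*h^2 - h - 3*sqrt(2)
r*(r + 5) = r^2 + 5*r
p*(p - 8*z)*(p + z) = p^3 - 7*p^2*z - 8*p*z^2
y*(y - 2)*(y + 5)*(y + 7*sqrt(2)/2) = y^4 + 3*y^3 + 7*sqrt(2)*y^3/2 - 10*y^2 + 21*sqrt(2)*y^2/2 - 35*sqrt(2)*y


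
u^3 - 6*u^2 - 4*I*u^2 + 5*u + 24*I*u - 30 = (u - 6)*(u - 5*I)*(u + I)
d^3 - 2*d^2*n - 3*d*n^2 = d*(d - 3*n)*(d + n)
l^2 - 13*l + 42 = (l - 7)*(l - 6)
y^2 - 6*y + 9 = (y - 3)^2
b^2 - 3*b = b*(b - 3)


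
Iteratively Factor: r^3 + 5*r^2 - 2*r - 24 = (r + 4)*(r^2 + r - 6) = (r - 2)*(r + 4)*(r + 3)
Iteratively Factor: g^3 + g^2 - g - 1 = (g + 1)*(g^2 - 1) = (g - 1)*(g + 1)*(g + 1)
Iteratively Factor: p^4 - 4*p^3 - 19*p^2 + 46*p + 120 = (p - 4)*(p^3 - 19*p - 30) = (p - 4)*(p + 2)*(p^2 - 2*p - 15) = (p - 5)*(p - 4)*(p + 2)*(p + 3)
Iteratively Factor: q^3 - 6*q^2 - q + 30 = (q + 2)*(q^2 - 8*q + 15) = (q - 3)*(q + 2)*(q - 5)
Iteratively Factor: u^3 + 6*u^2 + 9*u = (u)*(u^2 + 6*u + 9) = u*(u + 3)*(u + 3)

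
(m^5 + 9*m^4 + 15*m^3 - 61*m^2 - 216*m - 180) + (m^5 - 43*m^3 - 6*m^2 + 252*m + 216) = 2*m^5 + 9*m^4 - 28*m^3 - 67*m^2 + 36*m + 36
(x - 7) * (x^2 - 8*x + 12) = x^3 - 15*x^2 + 68*x - 84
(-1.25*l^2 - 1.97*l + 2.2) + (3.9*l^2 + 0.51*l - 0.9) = 2.65*l^2 - 1.46*l + 1.3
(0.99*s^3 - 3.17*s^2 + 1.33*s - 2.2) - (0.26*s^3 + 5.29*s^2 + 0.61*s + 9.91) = 0.73*s^3 - 8.46*s^2 + 0.72*s - 12.11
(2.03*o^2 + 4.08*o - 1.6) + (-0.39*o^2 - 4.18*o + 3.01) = 1.64*o^2 - 0.0999999999999996*o + 1.41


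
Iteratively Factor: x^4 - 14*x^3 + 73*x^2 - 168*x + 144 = (x - 4)*(x^3 - 10*x^2 + 33*x - 36) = (x - 4)*(x - 3)*(x^2 - 7*x + 12) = (x - 4)^2*(x - 3)*(x - 3)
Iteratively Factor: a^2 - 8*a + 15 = (a - 5)*(a - 3)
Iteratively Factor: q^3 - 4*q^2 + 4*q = (q - 2)*(q^2 - 2*q) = q*(q - 2)*(q - 2)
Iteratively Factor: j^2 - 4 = (j + 2)*(j - 2)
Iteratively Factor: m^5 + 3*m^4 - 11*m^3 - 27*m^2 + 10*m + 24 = (m - 3)*(m^4 + 6*m^3 + 7*m^2 - 6*m - 8) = (m - 3)*(m + 4)*(m^3 + 2*m^2 - m - 2) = (m - 3)*(m + 1)*(m + 4)*(m^2 + m - 2) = (m - 3)*(m + 1)*(m + 2)*(m + 4)*(m - 1)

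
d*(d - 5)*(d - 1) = d^3 - 6*d^2 + 5*d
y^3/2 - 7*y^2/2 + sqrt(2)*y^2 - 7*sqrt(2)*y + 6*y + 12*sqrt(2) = (y/2 + sqrt(2))*(y - 4)*(y - 3)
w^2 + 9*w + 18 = (w + 3)*(w + 6)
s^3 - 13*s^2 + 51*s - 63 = (s - 7)*(s - 3)^2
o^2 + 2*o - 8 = (o - 2)*(o + 4)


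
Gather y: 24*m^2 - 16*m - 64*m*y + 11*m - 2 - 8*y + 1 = 24*m^2 - 5*m + y*(-64*m - 8) - 1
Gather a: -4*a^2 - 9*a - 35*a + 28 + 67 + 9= -4*a^2 - 44*a + 104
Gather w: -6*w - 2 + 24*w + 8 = 18*w + 6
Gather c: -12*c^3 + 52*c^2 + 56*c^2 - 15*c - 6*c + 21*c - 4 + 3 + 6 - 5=-12*c^3 + 108*c^2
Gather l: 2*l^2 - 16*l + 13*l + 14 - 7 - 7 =2*l^2 - 3*l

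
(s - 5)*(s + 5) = s^2 - 25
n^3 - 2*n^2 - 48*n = n*(n - 8)*(n + 6)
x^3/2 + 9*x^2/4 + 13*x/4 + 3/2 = (x/2 + 1/2)*(x + 3/2)*(x + 2)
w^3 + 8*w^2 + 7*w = w*(w + 1)*(w + 7)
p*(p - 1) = p^2 - p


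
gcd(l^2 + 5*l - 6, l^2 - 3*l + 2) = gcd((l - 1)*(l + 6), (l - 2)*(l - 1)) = l - 1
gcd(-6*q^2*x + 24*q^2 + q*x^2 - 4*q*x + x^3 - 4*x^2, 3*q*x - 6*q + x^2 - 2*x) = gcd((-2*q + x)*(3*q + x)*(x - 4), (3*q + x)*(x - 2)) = 3*q + x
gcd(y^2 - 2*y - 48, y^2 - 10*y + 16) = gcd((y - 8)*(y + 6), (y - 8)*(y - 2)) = y - 8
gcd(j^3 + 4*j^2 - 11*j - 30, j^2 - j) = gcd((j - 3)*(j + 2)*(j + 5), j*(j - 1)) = 1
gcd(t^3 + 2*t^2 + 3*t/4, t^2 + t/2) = t^2 + t/2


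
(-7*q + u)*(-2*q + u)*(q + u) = 14*q^3 + 5*q^2*u - 8*q*u^2 + u^3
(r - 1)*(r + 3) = r^2 + 2*r - 3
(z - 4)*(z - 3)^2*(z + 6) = z^4 - 4*z^3 - 27*z^2 + 162*z - 216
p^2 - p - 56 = (p - 8)*(p + 7)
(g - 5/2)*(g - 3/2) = g^2 - 4*g + 15/4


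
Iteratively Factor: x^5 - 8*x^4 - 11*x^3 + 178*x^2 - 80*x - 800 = (x + 4)*(x^4 - 12*x^3 + 37*x^2 + 30*x - 200) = (x - 4)*(x + 4)*(x^3 - 8*x^2 + 5*x + 50) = (x - 4)*(x + 2)*(x + 4)*(x^2 - 10*x + 25) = (x - 5)*(x - 4)*(x + 2)*(x + 4)*(x - 5)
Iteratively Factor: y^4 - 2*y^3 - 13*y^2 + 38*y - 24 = (y - 1)*(y^3 - y^2 - 14*y + 24) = (y - 1)*(y + 4)*(y^2 - 5*y + 6) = (y - 2)*(y - 1)*(y + 4)*(y - 3)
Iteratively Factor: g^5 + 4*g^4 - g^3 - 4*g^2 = (g + 4)*(g^4 - g^2) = (g - 1)*(g + 4)*(g^3 + g^2) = (g - 1)*(g + 1)*(g + 4)*(g^2) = g*(g - 1)*(g + 1)*(g + 4)*(g)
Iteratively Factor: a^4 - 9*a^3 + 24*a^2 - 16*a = (a - 1)*(a^3 - 8*a^2 + 16*a) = a*(a - 1)*(a^2 - 8*a + 16) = a*(a - 4)*(a - 1)*(a - 4)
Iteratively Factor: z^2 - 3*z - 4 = (z - 4)*(z + 1)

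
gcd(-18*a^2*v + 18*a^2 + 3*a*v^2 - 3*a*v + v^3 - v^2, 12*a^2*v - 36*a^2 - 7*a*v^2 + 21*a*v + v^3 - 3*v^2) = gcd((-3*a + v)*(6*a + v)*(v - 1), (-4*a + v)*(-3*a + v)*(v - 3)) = -3*a + v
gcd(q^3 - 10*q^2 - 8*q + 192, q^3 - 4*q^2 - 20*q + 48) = q^2 - 2*q - 24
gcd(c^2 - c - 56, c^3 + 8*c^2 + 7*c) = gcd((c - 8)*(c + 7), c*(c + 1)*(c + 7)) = c + 7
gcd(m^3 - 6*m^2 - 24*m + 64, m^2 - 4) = m - 2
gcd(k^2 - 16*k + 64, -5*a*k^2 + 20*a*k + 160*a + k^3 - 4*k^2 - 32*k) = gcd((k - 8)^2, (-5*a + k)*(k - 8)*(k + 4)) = k - 8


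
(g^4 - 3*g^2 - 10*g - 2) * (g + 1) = g^5 + g^4 - 3*g^3 - 13*g^2 - 12*g - 2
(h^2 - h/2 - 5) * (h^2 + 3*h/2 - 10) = h^4 + h^3 - 63*h^2/4 - 5*h/2 + 50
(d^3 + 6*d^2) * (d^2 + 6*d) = d^5 + 12*d^4 + 36*d^3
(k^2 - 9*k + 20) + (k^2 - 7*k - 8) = 2*k^2 - 16*k + 12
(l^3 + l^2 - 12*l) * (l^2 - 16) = l^5 + l^4 - 28*l^3 - 16*l^2 + 192*l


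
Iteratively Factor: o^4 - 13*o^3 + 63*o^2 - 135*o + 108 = (o - 3)*(o^3 - 10*o^2 + 33*o - 36) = (o - 3)^2*(o^2 - 7*o + 12) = (o - 3)^3*(o - 4)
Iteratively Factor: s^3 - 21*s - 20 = (s + 4)*(s^2 - 4*s - 5) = (s - 5)*(s + 4)*(s + 1)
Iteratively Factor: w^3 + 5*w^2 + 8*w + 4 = (w + 1)*(w^2 + 4*w + 4) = (w + 1)*(w + 2)*(w + 2)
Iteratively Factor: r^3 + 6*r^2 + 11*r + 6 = (r + 2)*(r^2 + 4*r + 3) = (r + 1)*(r + 2)*(r + 3)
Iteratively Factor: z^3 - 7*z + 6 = (z - 2)*(z^2 + 2*z - 3) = (z - 2)*(z + 3)*(z - 1)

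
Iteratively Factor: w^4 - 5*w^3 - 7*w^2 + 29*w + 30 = (w + 1)*(w^3 - 6*w^2 - w + 30) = (w + 1)*(w + 2)*(w^2 - 8*w + 15) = (w - 5)*(w + 1)*(w + 2)*(w - 3)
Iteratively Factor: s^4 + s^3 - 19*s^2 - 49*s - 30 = (s - 5)*(s^3 + 6*s^2 + 11*s + 6) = (s - 5)*(s + 1)*(s^2 + 5*s + 6) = (s - 5)*(s + 1)*(s + 3)*(s + 2)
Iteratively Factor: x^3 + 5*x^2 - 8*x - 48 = (x + 4)*(x^2 + x - 12) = (x - 3)*(x + 4)*(x + 4)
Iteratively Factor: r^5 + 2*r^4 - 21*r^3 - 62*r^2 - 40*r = (r + 4)*(r^4 - 2*r^3 - 13*r^2 - 10*r) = (r + 1)*(r + 4)*(r^3 - 3*r^2 - 10*r) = r*(r + 1)*(r + 4)*(r^2 - 3*r - 10) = r*(r - 5)*(r + 1)*(r + 4)*(r + 2)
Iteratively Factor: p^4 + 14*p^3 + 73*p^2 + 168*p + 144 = (p + 4)*(p^3 + 10*p^2 + 33*p + 36) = (p + 4)^2*(p^2 + 6*p + 9) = (p + 3)*(p + 4)^2*(p + 3)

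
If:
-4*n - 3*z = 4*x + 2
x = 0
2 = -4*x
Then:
No Solution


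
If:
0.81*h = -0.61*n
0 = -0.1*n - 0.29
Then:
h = 2.18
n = -2.90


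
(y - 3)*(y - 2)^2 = y^3 - 7*y^2 + 16*y - 12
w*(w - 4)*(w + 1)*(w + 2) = w^4 - w^3 - 10*w^2 - 8*w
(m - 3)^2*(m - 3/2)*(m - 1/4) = m^4 - 31*m^3/4 + 159*m^2/8 - 18*m + 27/8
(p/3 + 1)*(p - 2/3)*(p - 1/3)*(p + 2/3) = p^4/3 + 8*p^3/9 - 13*p^2/27 - 32*p/81 + 4/27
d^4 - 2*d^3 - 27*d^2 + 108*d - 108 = (d - 3)^2*(d - 2)*(d + 6)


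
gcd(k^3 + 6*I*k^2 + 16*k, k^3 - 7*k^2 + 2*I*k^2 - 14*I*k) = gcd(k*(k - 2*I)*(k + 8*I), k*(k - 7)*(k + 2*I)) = k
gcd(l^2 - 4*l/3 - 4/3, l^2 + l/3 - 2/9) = l + 2/3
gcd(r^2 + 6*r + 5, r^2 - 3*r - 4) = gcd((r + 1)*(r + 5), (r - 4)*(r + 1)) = r + 1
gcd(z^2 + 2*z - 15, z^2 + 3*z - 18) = z - 3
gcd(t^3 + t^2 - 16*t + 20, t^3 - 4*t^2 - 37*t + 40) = t + 5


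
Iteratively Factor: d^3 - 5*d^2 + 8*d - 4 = (d - 2)*(d^2 - 3*d + 2) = (d - 2)*(d - 1)*(d - 2)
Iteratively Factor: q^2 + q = (q)*(q + 1)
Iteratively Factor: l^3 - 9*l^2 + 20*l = (l - 5)*(l^2 - 4*l) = l*(l - 5)*(l - 4)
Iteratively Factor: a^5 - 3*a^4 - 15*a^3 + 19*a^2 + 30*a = (a + 3)*(a^4 - 6*a^3 + 3*a^2 + 10*a) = a*(a + 3)*(a^3 - 6*a^2 + 3*a + 10) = a*(a - 5)*(a + 3)*(a^2 - a - 2) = a*(a - 5)*(a - 2)*(a + 3)*(a + 1)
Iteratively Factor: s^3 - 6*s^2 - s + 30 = (s - 5)*(s^2 - s - 6) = (s - 5)*(s + 2)*(s - 3)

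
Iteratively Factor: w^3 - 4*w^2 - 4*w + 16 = (w - 4)*(w^2 - 4) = (w - 4)*(w - 2)*(w + 2)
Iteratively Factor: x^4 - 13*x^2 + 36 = (x + 2)*(x^3 - 2*x^2 - 9*x + 18) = (x - 3)*(x + 2)*(x^2 + x - 6) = (x - 3)*(x - 2)*(x + 2)*(x + 3)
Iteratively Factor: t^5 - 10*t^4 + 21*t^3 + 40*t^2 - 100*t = (t)*(t^4 - 10*t^3 + 21*t^2 + 40*t - 100) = t*(t + 2)*(t^3 - 12*t^2 + 45*t - 50) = t*(t - 2)*(t + 2)*(t^2 - 10*t + 25) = t*(t - 5)*(t - 2)*(t + 2)*(t - 5)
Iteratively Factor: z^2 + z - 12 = (z + 4)*(z - 3)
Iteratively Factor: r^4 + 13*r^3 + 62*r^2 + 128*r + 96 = (r + 4)*(r^3 + 9*r^2 + 26*r + 24) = (r + 4)^2*(r^2 + 5*r + 6) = (r + 2)*(r + 4)^2*(r + 3)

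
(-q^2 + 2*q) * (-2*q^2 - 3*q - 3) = 2*q^4 - q^3 - 3*q^2 - 6*q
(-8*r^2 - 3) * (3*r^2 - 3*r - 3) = -24*r^4 + 24*r^3 + 15*r^2 + 9*r + 9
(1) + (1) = 2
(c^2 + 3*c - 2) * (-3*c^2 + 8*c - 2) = -3*c^4 - c^3 + 28*c^2 - 22*c + 4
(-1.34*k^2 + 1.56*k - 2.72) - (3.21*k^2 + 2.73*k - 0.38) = -4.55*k^2 - 1.17*k - 2.34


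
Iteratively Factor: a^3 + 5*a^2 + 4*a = (a + 1)*(a^2 + 4*a) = (a + 1)*(a + 4)*(a)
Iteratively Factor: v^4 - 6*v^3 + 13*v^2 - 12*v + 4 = (v - 2)*(v^3 - 4*v^2 + 5*v - 2) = (v - 2)*(v - 1)*(v^2 - 3*v + 2) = (v - 2)^2*(v - 1)*(v - 1)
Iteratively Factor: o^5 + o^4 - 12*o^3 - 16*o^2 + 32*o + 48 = (o + 2)*(o^4 - o^3 - 10*o^2 + 4*o + 24) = (o + 2)^2*(o^3 - 3*o^2 - 4*o + 12) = (o + 2)^3*(o^2 - 5*o + 6) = (o - 3)*(o + 2)^3*(o - 2)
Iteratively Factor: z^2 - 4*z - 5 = (z + 1)*(z - 5)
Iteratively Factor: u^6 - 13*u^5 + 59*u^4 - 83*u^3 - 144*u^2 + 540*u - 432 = (u - 4)*(u^5 - 9*u^4 + 23*u^3 + 9*u^2 - 108*u + 108) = (u - 4)*(u - 3)*(u^4 - 6*u^3 + 5*u^2 + 24*u - 36) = (u - 4)*(u - 3)^2*(u^3 - 3*u^2 - 4*u + 12) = (u - 4)*(u - 3)^3*(u^2 - 4) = (u - 4)*(u - 3)^3*(u - 2)*(u + 2)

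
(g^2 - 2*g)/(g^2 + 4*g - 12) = g/(g + 6)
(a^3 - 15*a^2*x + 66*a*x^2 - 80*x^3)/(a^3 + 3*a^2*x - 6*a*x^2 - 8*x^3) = (a^2 - 13*a*x + 40*x^2)/(a^2 + 5*a*x + 4*x^2)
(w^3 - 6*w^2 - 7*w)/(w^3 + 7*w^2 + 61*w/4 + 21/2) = 4*w*(w^2 - 6*w - 7)/(4*w^3 + 28*w^2 + 61*w + 42)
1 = 1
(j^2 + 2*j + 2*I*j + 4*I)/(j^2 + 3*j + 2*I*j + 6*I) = (j + 2)/(j + 3)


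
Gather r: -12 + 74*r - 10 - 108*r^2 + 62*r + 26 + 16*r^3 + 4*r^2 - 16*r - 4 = 16*r^3 - 104*r^2 + 120*r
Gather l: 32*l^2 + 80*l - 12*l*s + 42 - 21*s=32*l^2 + l*(80 - 12*s) - 21*s + 42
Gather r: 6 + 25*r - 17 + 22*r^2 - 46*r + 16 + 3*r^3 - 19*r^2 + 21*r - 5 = 3*r^3 + 3*r^2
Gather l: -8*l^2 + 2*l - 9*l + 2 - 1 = -8*l^2 - 7*l + 1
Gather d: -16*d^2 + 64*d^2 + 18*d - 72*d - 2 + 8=48*d^2 - 54*d + 6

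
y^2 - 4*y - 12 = (y - 6)*(y + 2)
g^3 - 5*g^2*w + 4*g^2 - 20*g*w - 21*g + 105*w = (g - 3)*(g + 7)*(g - 5*w)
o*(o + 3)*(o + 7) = o^3 + 10*o^2 + 21*o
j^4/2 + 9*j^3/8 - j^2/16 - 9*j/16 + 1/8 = (j/2 + 1/2)*(j - 1/2)*(j - 1/4)*(j + 2)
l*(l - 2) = l^2 - 2*l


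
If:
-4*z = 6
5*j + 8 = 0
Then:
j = -8/5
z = -3/2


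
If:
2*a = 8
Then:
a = 4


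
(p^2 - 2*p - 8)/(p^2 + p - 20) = (p + 2)/(p + 5)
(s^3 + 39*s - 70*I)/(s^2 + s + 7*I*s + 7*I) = (s^2 - 7*I*s - 10)/(s + 1)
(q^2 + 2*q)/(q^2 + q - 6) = q*(q + 2)/(q^2 + q - 6)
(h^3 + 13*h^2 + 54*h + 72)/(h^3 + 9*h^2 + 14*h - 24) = (h + 3)/(h - 1)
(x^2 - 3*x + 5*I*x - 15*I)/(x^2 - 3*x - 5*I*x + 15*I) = (x + 5*I)/(x - 5*I)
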